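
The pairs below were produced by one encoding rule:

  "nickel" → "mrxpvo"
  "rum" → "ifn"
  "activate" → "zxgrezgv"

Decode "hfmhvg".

sunset

Each pair mirrors across the alphabet (n↔m, i↔r, c↔x): positions sum to 25. Letters are reflected about the middle of the alphabet (position → 25−position): Atbash.
Decoding hfmhvg: h↔s, f↔u, m↔n, h↔s, v↔e, g↔t.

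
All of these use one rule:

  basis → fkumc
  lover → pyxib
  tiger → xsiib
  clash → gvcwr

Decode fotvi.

Shifts by position in basis: pos 0: b→f (+4), pos 1: a→k (+10), pos 2: s→u (+2), pos 3: i→m (+4), pos 4: s→c (+10) — repeating every 3. It's a Vigenère-style cipher with numeric key [4,10,2]: position i shifts by key[i mod 3].
Undoing it on fotvi: f−4=b, o−10=e, t−2=r, v−4=r, i−10=y.

berry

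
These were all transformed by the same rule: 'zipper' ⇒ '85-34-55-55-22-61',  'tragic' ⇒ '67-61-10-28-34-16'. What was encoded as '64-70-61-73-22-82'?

survey

z(#26)→85 and i(#9)→34: differences scale by 3, so n = 3·pos + 7. Each letter becomes 3×(its alphabet position, a=1..z=26) + 7.
Reversing it on 64-70-61-73-22-82: 64→(64−7)÷3=19=s, 70→(70−7)÷3=21=u, 61→(61−7)÷3=18=r, 73→(73−7)÷3=22=v, 22→(22−7)÷3=5=e, 82→(82−7)÷3=25=y.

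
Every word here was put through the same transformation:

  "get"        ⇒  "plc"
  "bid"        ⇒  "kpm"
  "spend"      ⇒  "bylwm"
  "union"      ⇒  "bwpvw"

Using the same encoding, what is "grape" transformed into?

pahyl

The shift depends on letter class: consonant g→p is +9, but vowel e→l is +7. Two shifts are in play — +7 for a/e/i/o/u, +9 for every other letter.
Applying it to grape: g(cons)+9=p, r(cons)+9=a, a(vowel)+7=h, p(cons)+9=y, e(vowel)+7=l.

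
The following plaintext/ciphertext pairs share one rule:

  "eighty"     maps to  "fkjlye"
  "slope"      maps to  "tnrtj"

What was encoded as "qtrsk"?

proof

In eighty: e→f is +1, i→k is +2, g→j is +3, h→l is +4 — the shift increases by 1 each position. Each letter shifts forward by (position + 1), i.e. 1, 2, 3, … — the shift grows by one for each successive letter.
Undoing it on qtrsk: q−1=p, t−2=r, r−3=o, s−4=o, k−5=f.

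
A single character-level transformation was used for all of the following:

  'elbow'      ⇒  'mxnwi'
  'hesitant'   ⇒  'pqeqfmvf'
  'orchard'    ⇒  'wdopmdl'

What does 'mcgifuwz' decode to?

Shifts by position in elbow: pos 0: e→m (+8), pos 1: l→x (+12), pos 2: b→n (+12), pos 3: o→w (+8), pos 4: w→i (+12) — repeating every 3. It's a Vigenère-style cipher with numeric key [8,12,12]: position i shifts by key[i mod 3].
Undoing it on mcgifuwz: m−8=e, c−12=q, g−12=u, i−8=a, f−12=t, u−12=i, w−8=o, z−12=n.

equation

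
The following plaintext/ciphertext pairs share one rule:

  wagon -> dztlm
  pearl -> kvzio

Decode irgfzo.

ritual

Each pair mirrors across the alphabet (w↔d, a↔z, g↔t): positions sum to 25. Each letter is replaced by its mirror in the alphabet: a↔z, b↔y, c↔x, and so on (the Atbash cipher).
Decoding irgfzo: i↔r, r↔i, g↔t, f↔u, z↔a, o↔l.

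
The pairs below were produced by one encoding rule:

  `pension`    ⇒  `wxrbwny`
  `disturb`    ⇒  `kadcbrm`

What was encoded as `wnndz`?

queen

The output letters match the input read backwards, each shifted +9: pension reversed is noisnep. The word is reversed, then every letter is shifted forward by 9.
Reversing it on wnndz: shift back: w−9=n, n−9=e, n−9=e, d−9=u, z−9=q → neeuq; then reverse → queen.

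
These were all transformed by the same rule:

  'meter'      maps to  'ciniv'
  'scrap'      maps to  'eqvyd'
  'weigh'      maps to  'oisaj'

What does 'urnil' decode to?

This is an affine cipher: with a=0,…,z=25, each position x becomes (9x+24) mod 26.
Undoing it on urnil: u(20)→3·(20−24)≡14=o; r(17)→3·(17−24)≡5=f; n(13)→3·(13−24)≡19=t; i(8)→3·(8−24)≡4=e; l(11)→3·(11−24)≡13=n (all mod 26).

often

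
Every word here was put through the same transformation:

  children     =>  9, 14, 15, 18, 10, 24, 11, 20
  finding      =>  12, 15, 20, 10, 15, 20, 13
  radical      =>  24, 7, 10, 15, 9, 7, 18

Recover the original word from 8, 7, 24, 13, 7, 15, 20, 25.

Letters become their 1-based position plus 6 (so a→7, b→8, …).
Undoing it on 8, 7, 24, 13, 7, 15, 20, 25: 8→(8−6)÷1=2=b, 7→(7−6)÷1=1=a, 24→(24−6)÷1=18=r, 13→(13−6)÷1=7=g, 7→(7−6)÷1=1=a, 15→(15−6)÷1=9=i, 20→(20−6)÷1=14=n, 25→(25−6)÷1=19=s.

bargains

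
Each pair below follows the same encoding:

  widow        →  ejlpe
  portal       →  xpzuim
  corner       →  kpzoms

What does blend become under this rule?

jmmol

It's a Vigenère-style cipher with numeric key [8,1]: position i shifts by key[i mod 2].
For blend: b+8=j, l+1=m, e+8=m, n+1=o, d+8=l.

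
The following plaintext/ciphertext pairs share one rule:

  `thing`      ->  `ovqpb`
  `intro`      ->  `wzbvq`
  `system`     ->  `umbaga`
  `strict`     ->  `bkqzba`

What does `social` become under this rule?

tiqkwa

The output letters match the input read backwards, each shifted +8: thing reversed is gniht. The word is reversed, then every letter is shifted forward by 8.
For social: reverse → laicos; then shift: l+8=t, a+8=i, i+8=q, c+8=k, o+8=w, s+8=a.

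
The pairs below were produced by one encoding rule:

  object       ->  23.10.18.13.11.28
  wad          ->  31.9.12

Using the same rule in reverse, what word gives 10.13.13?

bee

o is letter #15 and maps to 23: an offset of 8. Each letter is replaced by its alphabet position (a=1..z=26) + 8.
Reversing it on 10.13.13: 10→(10−8)÷1=2=b, 13→(13−8)÷1=5=e, 13→(13−8)÷1=5=e.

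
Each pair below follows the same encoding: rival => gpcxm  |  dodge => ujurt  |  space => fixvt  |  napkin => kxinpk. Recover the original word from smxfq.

r(17)→g(6) and i(8)→p(15) fit y≡25x+23 (mod 26); the inverse of 25 mod 26 is 25. Each letter's alphabet position (a=0..z=25) is mapped through 25·x+23 mod 26 — an affine cipher.
Decoding smxfq: s(18)→25·(18−23)≡5=f; m(12)→25·(12−23)≡11=l; x(23)→25·(23−23)≡0=a; f(5)→25·(5−23)≡18=s; q(16)→25·(16−23)≡7=h (all mod 26).

flash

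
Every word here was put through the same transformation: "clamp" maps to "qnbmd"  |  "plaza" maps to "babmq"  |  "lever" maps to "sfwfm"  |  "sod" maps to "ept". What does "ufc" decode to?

The output letters match the input read backwards, each shifted +1: clamp reversed is pmalc. Two steps: reverse the string, then apply a Caesar shift of +1.
Undoing it on ufc: shift back: u−1=t, f−1=e, c−1=b → teb; then reverse → bet.

bet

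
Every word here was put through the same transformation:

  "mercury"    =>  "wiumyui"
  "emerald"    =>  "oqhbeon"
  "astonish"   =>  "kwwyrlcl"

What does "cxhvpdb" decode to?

Shifts by position in mercury: pos 0: m→w (+10), pos 1: e→i (+4), pos 2: r→u (+3), pos 3: c→m (+10), pos 4: u→y (+4), pos 5: r→u (+3) — repeating every 3. A repeating key of period 3 is used — shifts +10, +4, +3 over and over.
Undoing it on cxhvpdb: c−10=s, x−4=t, h−3=e, v−10=l, p−4=l, d−3=a, b−10=r.

stellar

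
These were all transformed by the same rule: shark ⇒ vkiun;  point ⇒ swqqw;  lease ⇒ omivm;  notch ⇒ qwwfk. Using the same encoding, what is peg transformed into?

The shift depends on letter class: consonant s→v is +3, but vowel a→i is +8. The rule splits by letter class: vowels +8, consonants +3.
For peg: p(cons)+3=s, e(vowel)+8=m, g(cons)+3=j.

smj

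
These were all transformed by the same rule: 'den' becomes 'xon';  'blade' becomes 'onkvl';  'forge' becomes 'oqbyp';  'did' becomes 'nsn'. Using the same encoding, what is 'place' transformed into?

The output letters match the input read backwards, each shifted +10: den reversed is ned. Read the word backwards and shift each letter +10.
On place: reverse → ecalp; then shift: e+10=o, c+10=m, a+10=k, l+10=v, p+10=z.

omkvz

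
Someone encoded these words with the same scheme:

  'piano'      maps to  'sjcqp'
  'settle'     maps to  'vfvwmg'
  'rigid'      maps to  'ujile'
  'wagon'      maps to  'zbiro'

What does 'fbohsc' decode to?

camera

Shifts by position in piano: pos 0: p→s (+3), pos 1: i→j (+1), pos 2: a→c (+2), pos 3: n→q (+3), pos 4: o→p (+1) — repeating every 3. A repeating key of period 3 is used — shifts +3, +1, +2 over and over.
Undoing it on fbohsc: f−3=c, b−1=a, o−2=m, h−3=e, s−1=r, c−2=a.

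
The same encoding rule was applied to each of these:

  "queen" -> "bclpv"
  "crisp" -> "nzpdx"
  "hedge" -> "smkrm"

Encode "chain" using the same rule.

nphtv

Shifts by position in queen: pos 0: q→b (+11), pos 1: u→c (+8), pos 2: e→l (+7), pos 3: e→p (+11), pos 4: n→v (+8) — repeating every 3. A repeating key of period 3 is used — shifts +11, +8, +7 over and over.
For chain: c+11=n, h+8=p, a+7=h, i+11=t, n+8=v.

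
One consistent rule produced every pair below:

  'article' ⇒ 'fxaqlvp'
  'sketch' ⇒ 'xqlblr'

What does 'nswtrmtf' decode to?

implicit

Letter i (0-indexed) is shifted by i+5, so successive shifts are 5, 6, 7, ….
Undoing it on nswtrmtf: n−5=i, s−6=m, w−7=p, t−8=l, r−9=i, m−10=c, t−11=i, f−12=t.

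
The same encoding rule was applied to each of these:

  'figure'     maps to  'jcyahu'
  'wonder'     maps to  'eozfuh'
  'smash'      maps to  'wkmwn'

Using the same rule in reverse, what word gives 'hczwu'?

rinse

This is an affine cipher: with a=0,…,z=25, each position x becomes (15x+12) mod 26.
Reversing it on hczwu: h(7)→7·(7−12)≡17=r; c(2)→7·(2−12)≡8=i; z(25)→7·(25−12)≡13=n; w(22)→7·(22−12)≡18=s; u(20)→7·(20−12)≡4=e (all mod 26).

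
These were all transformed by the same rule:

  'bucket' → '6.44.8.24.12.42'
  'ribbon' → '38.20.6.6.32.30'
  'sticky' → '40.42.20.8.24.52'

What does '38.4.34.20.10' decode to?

With a=1..z=26, the number is 2·pos + 2.
Reversing it on 38.4.34.20.10: 38→(38−2)÷2=18=r, 4→(4−2)÷2=1=a, 34→(34−2)÷2=16=p, 20→(20−2)÷2=9=i, 10→(10−2)÷2=4=d.

rapid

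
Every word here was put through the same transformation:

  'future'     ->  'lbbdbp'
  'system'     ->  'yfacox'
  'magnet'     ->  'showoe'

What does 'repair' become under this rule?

Letter i (0-indexed) is shifted by i+6, so successive shifts are 6, 7, 8, ….
On repair: r+6=x, e+7=l, p+8=x, a+9=j, i+10=s, r+11=c.

xlxjsc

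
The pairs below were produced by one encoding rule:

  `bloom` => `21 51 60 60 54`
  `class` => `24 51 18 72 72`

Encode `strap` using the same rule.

72 75 69 18 63

With a=1..z=26, the number is 3·pos + 15.
On strap: s=19→72, t=20→75, r=18→69, a=1→18, p=16→63.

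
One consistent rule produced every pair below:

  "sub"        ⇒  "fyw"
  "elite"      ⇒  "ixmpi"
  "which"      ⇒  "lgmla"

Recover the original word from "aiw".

sew

The word is reversed, then every letter is shifted forward by 4.
Undoing it on aiw: shift back: a−4=w, i−4=e, w−4=s → wes; then reverse → sew.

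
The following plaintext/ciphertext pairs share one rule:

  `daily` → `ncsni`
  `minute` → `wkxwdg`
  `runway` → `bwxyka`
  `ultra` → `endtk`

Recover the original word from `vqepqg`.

lounge

Shifts by position in daily: pos 0: d→n (+10), pos 1: a→c (+2), pos 2: i→s (+10), pos 3: l→n (+2) — repeating every 2. It's a Vigenère-style cipher with numeric key [10,2]: position i shifts by key[i mod 2].
Decoding vqepqg: v−10=l, q−2=o, e−10=u, p−2=n, q−10=g, g−2=e.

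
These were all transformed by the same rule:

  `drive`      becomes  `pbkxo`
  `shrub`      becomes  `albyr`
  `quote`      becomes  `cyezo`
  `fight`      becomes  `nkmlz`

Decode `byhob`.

Treating letters as 0–25, the rule is x ↦ 25x + 18 (mod 26).
Decoding byhob: b(1)→25·(1−18)≡17=r; y(24)→25·(24−18)≡20=u; h(7)→25·(7−18)≡11=l; o(14)→25·(14−18)≡4=e; b(1)→25·(1−18)≡17=r (all mod 26).

ruler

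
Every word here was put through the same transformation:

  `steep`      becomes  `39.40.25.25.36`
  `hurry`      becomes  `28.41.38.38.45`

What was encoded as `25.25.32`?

s is letter #19 and maps to 39: an offset of 20. The number is (letter's place in the alphabet, a=1) + 20.
Reversing it on 25.25.32: 25→(25−20)÷1=5=e, 25→(25−20)÷1=5=e, 32→(32−20)÷1=12=l.

eel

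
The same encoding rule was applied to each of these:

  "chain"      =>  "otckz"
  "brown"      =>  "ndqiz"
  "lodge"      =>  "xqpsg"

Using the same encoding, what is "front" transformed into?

The shift depends on letter class: consonant c→o is +12, but vowel a→c is +2. Vowels shift forward by 2 and consonants shift forward by 12.
On front: f(cons)+12=r, r(cons)+12=d, o(vowel)+2=q, n(cons)+12=z, t(cons)+12=f.

rdqzf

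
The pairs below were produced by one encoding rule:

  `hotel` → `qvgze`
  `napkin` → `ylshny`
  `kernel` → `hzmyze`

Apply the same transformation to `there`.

gqzmz

h(7)→q(16) and o(14)→v(21) fit y≡23x+11 (mod 26); the inverse of 23 mod 26 is 17. Each letter's alphabet position (a=0..z=25) is mapped through 23·x+11 mod 26 — an affine cipher.
Applying it to there: t(19)→23·19+11≡6=g; h(7)→23·7+11≡16=q; e(4)→23·4+11≡25=z; r(17)→23·17+11≡12=m; e(4)→23·4+11≡25=z (all mod 26).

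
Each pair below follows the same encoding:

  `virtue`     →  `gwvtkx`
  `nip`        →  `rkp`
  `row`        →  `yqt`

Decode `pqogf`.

demon

The output letters match the input read backwards, each shifted +2: virtue reversed is eutriv. Two steps: reverse the string, then apply a Caesar shift of +2.
Decoding pqogf: shift back: p−2=n, q−2=o, o−2=m, g−2=e, f−2=d → nomed; then reverse → demon.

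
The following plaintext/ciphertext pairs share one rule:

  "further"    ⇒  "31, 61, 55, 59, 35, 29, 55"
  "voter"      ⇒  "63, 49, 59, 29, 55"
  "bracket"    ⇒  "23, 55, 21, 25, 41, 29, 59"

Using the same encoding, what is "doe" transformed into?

27, 49, 29

f(#6)→31 and u(#21)→61: differences scale by 2, so n = 2·pos + 19. The formula is n = 2×(alphabet index, a=1) + 19.
Applying it to doe: d=4→27, o=15→49, e=5→29.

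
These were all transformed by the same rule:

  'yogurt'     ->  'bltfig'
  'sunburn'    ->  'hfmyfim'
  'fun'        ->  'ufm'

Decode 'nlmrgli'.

monitor

Each pair mirrors across the alphabet (y↔b, o↔l, g↔t): positions sum to 25. Letters are reflected about the middle of the alphabet (position → 25−position): Atbash.
Undoing it on nlmrgli: n↔m, l↔o, m↔n, r↔i, g↔t, l↔o, i↔r.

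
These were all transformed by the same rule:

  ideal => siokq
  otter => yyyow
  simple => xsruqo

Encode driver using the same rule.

iwsaow

The shift depends on letter class: consonant d→i is +5, but vowel i→s is +10. Vowels shift forward by 10 and consonants shift forward by 5.
On driver: d(cons)+5=i, r(cons)+5=w, i(vowel)+10=s, v(cons)+5=a, e(vowel)+10=o, r(cons)+5=w.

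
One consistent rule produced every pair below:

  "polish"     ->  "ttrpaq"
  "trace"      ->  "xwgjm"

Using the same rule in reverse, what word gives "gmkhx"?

In polish: p→t is +4, o→t is +5, l→r is +6, i→p is +7 — the shift increases by 1 each position. Each letter shifts forward by (position + 4), i.e. 4, 5, 6, … — the shift grows by one for each successive letter.
Undoing it on gmkhx: g−4=c, m−5=h, k−6=e, h−7=a, x−8=p.

cheap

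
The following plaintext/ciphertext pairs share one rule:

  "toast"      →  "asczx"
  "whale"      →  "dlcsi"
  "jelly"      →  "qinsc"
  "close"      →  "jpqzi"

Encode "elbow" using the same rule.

lpdva

Shifts by position in toast: pos 0: t→a (+7), pos 1: o→s (+4), pos 2: a→c (+2), pos 3: s→z (+7), pos 4: t→x (+4) — repeating every 3. The shifts repeat in a cycle of length 3: positions 0,1,… shift by +7, +4, +2, then the pattern repeats.
Applying it to elbow: e+7=l, l+4=p, b+2=d, o+7=v, w+4=a.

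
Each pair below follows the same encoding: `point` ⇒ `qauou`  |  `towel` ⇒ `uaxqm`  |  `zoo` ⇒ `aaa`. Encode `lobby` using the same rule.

maccz

The shift depends on letter class: consonant p→q is +1, but vowel o→a is +12. Two shifts are in play — +12 for a/e/i/o/u, +1 for every other letter.
On lobby: l(cons)+1=m, o(vowel)+12=a, b(cons)+1=c, b(cons)+1=c, y(cons)+1=z.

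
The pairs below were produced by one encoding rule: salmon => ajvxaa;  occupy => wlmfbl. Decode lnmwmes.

In salmon: s→a is +8, a→j is +9, l→v is +10, m→x is +11 — the shift increases by 1 each position. The shift increases by 1 at each position, starting from +8: 8, 9, 10, ….
Decoding lnmwmes: l−8=d, n−9=e, m−10=c, w−11=l, m−12=a, e−13=r, s−14=e.

declare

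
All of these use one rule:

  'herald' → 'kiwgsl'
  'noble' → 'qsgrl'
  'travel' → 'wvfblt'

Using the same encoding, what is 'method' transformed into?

piynvl

In herald: h→k is +3, e→i is +4, r→w is +5, a→g is +6 — the shift increases by 1 each position. Letter i (0-indexed) is shifted by i+3, so successive shifts are 3, 4, 5, ….
On method: m+3=p, e+4=i, t+5=y, h+6=n, o+7=v, d+8=l.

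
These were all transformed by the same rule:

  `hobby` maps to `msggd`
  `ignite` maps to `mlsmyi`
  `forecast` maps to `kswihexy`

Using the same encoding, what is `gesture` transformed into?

Vowels shift forward by 4 and consonants shift forward by 5.
On gesture: g(cons)+5=l, e(vowel)+4=i, s(cons)+5=x, t(cons)+5=y, u(vowel)+4=y, r(cons)+5=w, e(vowel)+4=i.

lixyywi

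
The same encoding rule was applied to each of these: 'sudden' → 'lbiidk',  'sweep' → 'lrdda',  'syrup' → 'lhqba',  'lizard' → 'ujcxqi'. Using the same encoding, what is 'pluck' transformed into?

aubnz

This is an affine cipher: with a=0,…,z=25, each position x becomes (21x+23) mod 26.
Applying it to pluck: p(15)→21·15+23≡0=a; l(11)→21·11+23≡20=u; u(20)→21·20+23≡1=b; c(2)→21·2+23≡13=n; k(10)→21·10+23≡25=z (all mod 26).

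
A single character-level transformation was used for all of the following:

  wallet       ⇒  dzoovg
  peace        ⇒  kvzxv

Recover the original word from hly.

Each pair mirrors across the alphabet (w↔d, a↔z, l↔o): positions sum to 25. Each letter is replaced by its mirror in the alphabet: a↔z, b↔y, c↔x, and so on (the Atbash cipher).
Reversing it on hly: h↔s, l↔o, y↔b.

sob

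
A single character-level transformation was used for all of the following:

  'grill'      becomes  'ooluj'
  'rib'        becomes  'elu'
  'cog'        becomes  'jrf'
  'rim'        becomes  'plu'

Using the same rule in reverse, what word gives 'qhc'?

zen

Two steps: reverse the string, then apply a Caesar shift of +3.
Reversing it on qhc: shift back: q−3=n, h−3=e, c−3=z → nez; then reverse → zen.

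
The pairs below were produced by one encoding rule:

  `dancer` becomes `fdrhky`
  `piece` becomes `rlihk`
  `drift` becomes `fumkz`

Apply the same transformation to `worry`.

In dancer: d→f is +2, a→d is +3, n→r is +4, c→h is +5 — the shift increases by 1 each position. Letter i (0-indexed) is shifted by i+2, so successive shifts are 2, 3, 4, ….
Applying it to worry: w+2=y, o+3=r, r+4=v, r+5=w, y+6=e.

yrvwe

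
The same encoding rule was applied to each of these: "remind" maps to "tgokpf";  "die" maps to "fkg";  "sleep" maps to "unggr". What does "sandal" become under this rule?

ucpfcn

Compare letters: r→t is +2, e→g is +2, m→o is +2 — a constant shift. Each letter is shifted forward by 2 in the alphabet (a Caesar shift of +2).
On sandal: s+2=u, a+2=c, n+2=p, d+2=f, a+2=c, l+2=n.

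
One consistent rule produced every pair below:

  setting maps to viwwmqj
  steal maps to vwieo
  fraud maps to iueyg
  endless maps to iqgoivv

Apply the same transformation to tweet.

wziiw

The shift depends on letter class: consonant s→v is +3, but vowel e→i is +4. Vowels shift forward by 4 and consonants shift forward by 3.
For tweet: t(cons)+3=w, w(cons)+3=z, e(vowel)+4=i, e(vowel)+4=i, t(cons)+3=w.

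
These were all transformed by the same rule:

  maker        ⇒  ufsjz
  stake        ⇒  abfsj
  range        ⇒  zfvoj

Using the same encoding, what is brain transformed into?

The rule splits by letter class: vowels +5, consonants +8.
Applying it to brain: b(cons)+8=j, r(cons)+8=z, a(vowel)+5=f, i(vowel)+5=n, n(cons)+8=v.

jzfnv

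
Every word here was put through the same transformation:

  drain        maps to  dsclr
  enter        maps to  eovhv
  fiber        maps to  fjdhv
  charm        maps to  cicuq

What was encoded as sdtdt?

scrap

In drain: d→d is +0, r→s is +1, a→c is +2, i→l is +3 — the shift increases by 1 each position. Each letter shifts forward by its position index (0, 1, 2, …) — the shift grows by one for each successive letter.
Undoing it on sdtdt: s−0=s, d−1=c, t−2=r, d−3=a, t−4=p.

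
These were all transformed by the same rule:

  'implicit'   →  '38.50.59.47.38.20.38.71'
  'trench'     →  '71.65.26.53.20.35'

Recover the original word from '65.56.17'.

rob

i(#9)→38 and m(#13)→50: differences scale by 3, so n = 3·pos + 11. With a=1..z=26, the number is 3·pos + 11.
Undoing it on 65.56.17: 65→(65−11)÷3=18=r, 56→(56−11)÷3=15=o, 17→(17−11)÷3=2=b.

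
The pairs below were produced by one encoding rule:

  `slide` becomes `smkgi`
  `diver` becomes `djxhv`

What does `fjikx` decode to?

fight

Each letter shifts forward by its position index (0, 1, 2, …) — the shift grows by one for each successive letter.
Decoding fjikx: f−0=f, j−1=i, i−2=g, k−3=h, x−4=t.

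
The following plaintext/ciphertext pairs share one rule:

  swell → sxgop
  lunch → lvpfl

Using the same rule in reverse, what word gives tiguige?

Each letter shifts forward by its position index (0, 1, 2, …) — the shift grows by one for each successive letter.
Undoing it on tiguige: t−0=t, i−1=h, g−2=e, u−3=r, i−4=e, g−5=b, e−6=y.

thereby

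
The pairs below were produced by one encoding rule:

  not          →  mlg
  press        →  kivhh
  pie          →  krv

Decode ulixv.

force

Each pair mirrors across the alphabet (n↔m, o↔l, t↔g): positions sum to 25. This is the alphabet-reversal cipher (Atbash): a becomes z, b becomes y, etc.
Undoing it on ulixv: u↔f, l↔o, i↔r, x↔c, v↔e.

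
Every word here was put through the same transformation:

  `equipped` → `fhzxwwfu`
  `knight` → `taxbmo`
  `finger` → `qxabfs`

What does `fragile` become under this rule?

qsnbxef

e(4)→f(5) and q(16)→h(7) fit y≡11x+13 (mod 26); the inverse of 11 mod 26 is 19. Each letter's alphabet position (a=0..z=25) is mapped through 11·x+13 mod 26 — an affine cipher.
For fragile: f(5)→11·5+13≡16=q; r(17)→11·17+13≡18=s; a(0)→11·0+13≡13=n; g(6)→11·6+13≡1=b; i(8)→11·8+13≡23=x; l(11)→11·11+13≡4=e; e(4)→11·4+13≡5=f (all mod 26).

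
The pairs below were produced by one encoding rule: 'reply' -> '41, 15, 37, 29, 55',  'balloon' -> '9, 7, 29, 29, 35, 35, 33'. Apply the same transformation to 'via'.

With a=1..z=26, the number is 2·pos + 5.
Applying it to via: v=22→49, i=9→23, a=1→7.

49, 23, 7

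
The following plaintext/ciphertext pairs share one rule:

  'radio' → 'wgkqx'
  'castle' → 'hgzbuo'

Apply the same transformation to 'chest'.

hnlac

Each letter shifts forward by (position + 5), i.e. 5, 6, 7, … — the shift grows by one for each successive letter.
Applying it to chest: c+5=h, h+6=n, e+7=l, s+8=a, t+9=c.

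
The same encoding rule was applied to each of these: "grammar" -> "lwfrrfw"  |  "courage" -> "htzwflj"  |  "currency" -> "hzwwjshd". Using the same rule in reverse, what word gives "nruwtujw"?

improper

Compare letters: g→l is +5, r→w is +5, a→f is +5 — a constant shift. Each letter is shifted forward by 5 in the alphabet (a Caesar shift of +5).
Reversing it on nruwtujw: n−5=i, r−5=m, u−5=p, w−5=r, t−5=o, u−5=p, j−5=e, w−5=r.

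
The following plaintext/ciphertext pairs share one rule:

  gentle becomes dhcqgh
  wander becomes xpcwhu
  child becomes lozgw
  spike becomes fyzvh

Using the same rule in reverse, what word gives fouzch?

shrine

g(6)→d(3) and e(4)→h(7) fit y≡11x+15 (mod 26); the inverse of 11 mod 26 is 19. Treating letters as 0–25, the rule is x ↦ 11x + 15 (mod 26).
Decoding fouzch: f(5)→19·(5−15)≡18=s; o(14)→19·(14−15)≡7=h; u(20)→19·(20−15)≡17=r; z(25)→19·(25−15)≡8=i; c(2)→19·(2−15)≡13=n; h(7)→19·(7−15)≡4=e (all mod 26).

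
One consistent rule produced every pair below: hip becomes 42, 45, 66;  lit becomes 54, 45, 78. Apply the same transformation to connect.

h(#8)→42 and i(#9)→45: differences scale by 3, so n = 3·pos + 18. Each letter becomes 3×(its alphabet position, a=1..z=26) + 18.
For connect: c=3→27, o=15→63, n=14→60, n=14→60, e=5→33, c=3→27, t=20→78.

27, 63, 60, 60, 33, 27, 78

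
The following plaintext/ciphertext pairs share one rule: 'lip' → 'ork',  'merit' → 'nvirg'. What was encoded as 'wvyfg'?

debut

Each pair mirrors across the alphabet (l↔o, i↔r, p↔k): positions sum to 25. This is the alphabet-reversal cipher (Atbash): a becomes z, b becomes y, etc.
Decoding wvyfg: w↔d, v↔e, y↔b, f↔u, g↔t.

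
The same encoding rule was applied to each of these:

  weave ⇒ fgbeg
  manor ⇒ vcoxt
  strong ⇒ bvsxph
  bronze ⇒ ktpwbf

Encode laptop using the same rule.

The shifts repeat in a cycle of length 3: positions 0,1,… shift by +9, +2, +1, then the pattern repeats.
For laptop: l+9=u, a+2=c, p+1=q, t+9=c, o+2=q, p+1=q.

ucqcqq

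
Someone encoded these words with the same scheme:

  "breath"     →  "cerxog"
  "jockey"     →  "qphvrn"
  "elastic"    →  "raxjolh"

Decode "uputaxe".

Each letter's alphabet position (a=0..z=25) is mapped through 5·x+23 mod 26 — an affine cipher.
Decoding uputaxe: u(20)→21·(20−23)≡15=p; p(15)→21·(15−23)≡14=o; u(20)→21·(20−23)≡15=p; t(19)→21·(19−23)≡20=u; a(0)→21·(0−23)≡11=l; x(23)→21·(23−23)≡0=a; e(4)→21·(4−23)≡17=r (all mod 26).

popular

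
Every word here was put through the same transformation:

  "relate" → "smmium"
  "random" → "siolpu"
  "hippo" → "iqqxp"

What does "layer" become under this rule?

Shifts by position in relate: pos 0: r→s (+1), pos 1: e→m (+8), pos 2: l→m (+1), pos 3: a→i (+8) — repeating every 2. It's a Vigenère-style cipher with numeric key [1,8]: position i shifts by key[i mod 2].
Applying it to layer: l+1=m, a+8=i, y+1=z, e+8=m, r+1=s.

mizms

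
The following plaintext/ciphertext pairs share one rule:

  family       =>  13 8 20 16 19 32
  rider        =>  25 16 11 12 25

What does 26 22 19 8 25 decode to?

solar

Each letter is replaced by its alphabet position (a=1..z=26) + 7.
Decoding 26 22 19 8 25: 26→(26−7)÷1=19=s, 22→(22−7)÷1=15=o, 19→(19−7)÷1=12=l, 8→(8−7)÷1=1=a, 25→(25−7)÷1=18=r.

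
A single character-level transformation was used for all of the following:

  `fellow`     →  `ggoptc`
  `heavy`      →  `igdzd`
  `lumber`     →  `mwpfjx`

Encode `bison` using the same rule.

ckvss

In fellow: f→g is +1, e→g is +2, l→o is +3, l→p is +4 — the shift increases by 1 each position. The shift increases by 1 at each position, starting from +1: 1, 2, 3, ….
Applying it to bison: b+1=c, i+2=k, s+3=v, o+4=s, n+5=s.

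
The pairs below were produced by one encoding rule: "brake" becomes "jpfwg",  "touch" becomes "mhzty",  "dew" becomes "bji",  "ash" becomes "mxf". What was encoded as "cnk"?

fix

The output letters match the input read backwards, each shifted +5: brake reversed is ekarb. Read the word backwards and shift each letter +5.
Decoding cnk: shift back: c−5=x, n−5=i, k−5=f → xif; then reverse → fix.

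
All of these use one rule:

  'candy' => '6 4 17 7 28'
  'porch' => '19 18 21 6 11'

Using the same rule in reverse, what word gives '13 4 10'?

jag

Each letter is replaced by its alphabet position (a=1..z=26) + 3.
Decoding 13 4 10: 13→(13−3)÷1=10=j, 4→(4−3)÷1=1=a, 10→(10−3)÷1=7=g.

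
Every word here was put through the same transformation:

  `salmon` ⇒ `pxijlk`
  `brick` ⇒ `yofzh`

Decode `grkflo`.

Compare letters: s→p is +23, a→x is +23, l→i is +23 — a constant shift. This is a Caesar cipher with shift 23.
Undoing it on grkflo: g−23=j, r−23=u, k−23=n, f−23=i, l−23=o, o−23=r.

junior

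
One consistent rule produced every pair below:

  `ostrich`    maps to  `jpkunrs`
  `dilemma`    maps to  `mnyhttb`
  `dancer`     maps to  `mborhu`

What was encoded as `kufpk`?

o(14)→j(9) and s(18)→p(15) fit y≡21x+1 (mod 26); the inverse of 21 mod 26 is 5. Each letter's alphabet position (a=0..z=25) is mapped through 21·x+1 mod 26 — an affine cipher.
Reversing it on kufpk: k(10)→5·(10−1)≡19=t; u(20)→5·(20−1)≡17=r; f(5)→5·(5−1)≡20=u; p(15)→5·(15−1)≡18=s; k(10)→5·(10−1)≡19=t (all mod 26).

trust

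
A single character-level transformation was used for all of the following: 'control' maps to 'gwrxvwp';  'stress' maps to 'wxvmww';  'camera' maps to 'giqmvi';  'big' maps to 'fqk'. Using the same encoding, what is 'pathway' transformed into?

The shift depends on letter class: consonant c→g is +4, but vowel o→w is +8. The rule splits by letter class: vowels +8, consonants +4.
Applying it to pathway: p(cons)+4=t, a(vowel)+8=i, t(cons)+4=x, h(cons)+4=l, w(cons)+4=a, a(vowel)+8=i, y(cons)+4=c.

tixlaic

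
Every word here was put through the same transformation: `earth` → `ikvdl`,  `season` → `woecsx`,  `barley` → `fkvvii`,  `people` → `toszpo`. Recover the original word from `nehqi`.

Shifts by position in earth: pos 0: e→i (+4), pos 1: a→k (+10), pos 2: r→v (+4), pos 3: t→d (+10) — repeating every 2. A repeating key of period 2 is used — shifts +4, +10 over and over.
Decoding nehqi: n−4=j, e−10=u, h−4=d, q−10=g, i−4=e.

judge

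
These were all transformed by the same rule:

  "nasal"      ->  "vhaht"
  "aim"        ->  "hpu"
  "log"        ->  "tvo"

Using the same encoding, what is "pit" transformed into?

The rule splits by letter class: vowels +7, consonants +8.
On pit: p(cons)+8=x, i(vowel)+7=p, t(cons)+8=b.

xpb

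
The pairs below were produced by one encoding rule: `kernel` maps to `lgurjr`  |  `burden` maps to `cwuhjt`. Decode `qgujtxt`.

perform

In kernel: k→l is +1, e→g is +2, r→u is +3, n→r is +4 — the shift increases by 1 each position. Each letter shifts forward by (position + 1), i.e. 1, 2, 3, … — the shift grows by one for each successive letter.
Undoing it on qgujtxt: q−1=p, g−2=e, u−3=r, j−4=f, t−5=o, x−6=r, t−7=m.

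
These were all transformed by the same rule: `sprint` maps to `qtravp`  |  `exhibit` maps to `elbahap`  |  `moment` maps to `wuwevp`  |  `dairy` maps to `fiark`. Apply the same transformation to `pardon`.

s(18)→q(16) and p(15)→t(19) fit y≡25x+8 (mod 26); the inverse of 25 mod 26 is 25. This is an affine cipher: with a=0,…,z=25, each position x becomes (25x+8) mod 26.
For pardon: p(15)→25·15+8≡19=t; a(0)→25·0+8≡8=i; r(17)→25·17+8≡17=r; d(3)→25·3+8≡5=f; o(14)→25·14+8≡20=u; n(13)→25·13+8≡21=v (all mod 26).

tirfuv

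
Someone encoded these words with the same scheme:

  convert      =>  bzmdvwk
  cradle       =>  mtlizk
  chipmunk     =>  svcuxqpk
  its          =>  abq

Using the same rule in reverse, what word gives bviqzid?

The output letters match the input read backwards, each shifted +8: convert reversed is trevnoc. Read the word backwards and shift each letter +8.
Reversing it on bviqzid: shift back: b−8=t, v−8=n, i−8=a, q−8=i, z−8=r, i−8=a, d−8=v → tnairav; then reverse → variant.

variant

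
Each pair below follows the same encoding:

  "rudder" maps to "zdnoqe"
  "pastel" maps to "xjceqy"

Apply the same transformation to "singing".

Each letter shifts forward by (position + 8), i.e. 8, 9, 10, … — the shift grows by one for each successive letter.
On singing: s+8=a, i+9=r, n+10=x, g+11=r, i+12=u, n+13=a, g+14=u.

arxruau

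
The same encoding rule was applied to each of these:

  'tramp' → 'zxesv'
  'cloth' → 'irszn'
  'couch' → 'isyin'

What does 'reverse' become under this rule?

Two shifts are in play — +4 for a/e/i/o/u, +6 for every other letter.
On reverse: r(cons)+6=x, e(vowel)+4=i, v(cons)+6=b, e(vowel)+4=i, r(cons)+6=x, s(cons)+6=y, e(vowel)+4=i.

xibixyi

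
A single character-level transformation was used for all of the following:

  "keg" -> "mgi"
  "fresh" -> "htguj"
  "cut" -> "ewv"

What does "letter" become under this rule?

It's a constant shift of +2 (ROT2).
On letter: l+2=n, e+2=g, t+2=v, t+2=v, e+2=g, r+2=t.

ngvvgt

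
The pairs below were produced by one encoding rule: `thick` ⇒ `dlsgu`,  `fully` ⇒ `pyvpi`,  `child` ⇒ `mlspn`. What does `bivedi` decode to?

Shifts by position in thick: pos 0: t→d (+10), pos 1: h→l (+4), pos 2: i→s (+10), pos 3: c→g (+4) — repeating every 2. A repeating key of period 2 is used — shifts +10, +4 over and over.
Decoding bivedi: b−10=r, i−4=e, v−10=l, e−4=a, d−10=t, i−4=e.

relate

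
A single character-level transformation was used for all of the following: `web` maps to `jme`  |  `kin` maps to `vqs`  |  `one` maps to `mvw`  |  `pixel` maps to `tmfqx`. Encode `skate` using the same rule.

mbisa

The output letters match the input read backwards, each shifted +8: web reversed is bew. Two steps: reverse the string, then apply a Caesar shift of +8.
On skate: reverse → etaks; then shift: e+8=m, t+8=b, a+8=i, k+8=s, s+8=a.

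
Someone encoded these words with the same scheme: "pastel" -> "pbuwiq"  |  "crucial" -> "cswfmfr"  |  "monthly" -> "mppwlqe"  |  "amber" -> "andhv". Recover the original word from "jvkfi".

In pastel: p→p is +0, a→b is +1, s→u is +2, t→w is +3 — the shift increases by 1 each position. The shift increases by 1 at each position, starting from +0: 0, 1, 2, ….
Decoding jvkfi: j−0=j, v−1=u, k−2=i, f−3=c, i−4=e.

juice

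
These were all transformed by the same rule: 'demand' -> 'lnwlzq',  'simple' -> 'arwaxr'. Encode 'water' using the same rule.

ejdpd

In demand: d→l is +8, e→n is +9, m→w is +10, a→l is +11 — the shift increases by 1 each position. Each letter shifts forward by (position + 8), i.e. 8, 9, 10, … — the shift grows by one for each successive letter.
On water: w+8=e, a+9=j, t+10=d, e+11=p, r+12=d.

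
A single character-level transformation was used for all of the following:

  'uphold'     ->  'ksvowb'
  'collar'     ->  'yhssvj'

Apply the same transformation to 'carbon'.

uviyhj

The output letters match the input read backwards, each shifted +7: uphold reversed is dlohpu. The word is reversed, then every letter is shifted forward by 7.
For carbon: reverse → nobrac; then shift: n+7=u, o+7=v, b+7=i, r+7=y, a+7=h, c+7=j.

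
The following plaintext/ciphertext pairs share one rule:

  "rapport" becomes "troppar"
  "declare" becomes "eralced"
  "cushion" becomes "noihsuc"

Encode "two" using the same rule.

owt

It's just the letters in reverse order.
On two: reverse → owt.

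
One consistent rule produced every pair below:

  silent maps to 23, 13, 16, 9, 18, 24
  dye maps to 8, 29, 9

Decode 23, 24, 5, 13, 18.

stain

Each letter is replaced by its alphabet position (a=1..z=26) + 4.
Decoding 23, 24, 5, 13, 18: 23→(23−4)÷1=19=s, 24→(24−4)÷1=20=t, 5→(5−4)÷1=1=a, 13→(13−4)÷1=9=i, 18→(18−4)÷1=14=n.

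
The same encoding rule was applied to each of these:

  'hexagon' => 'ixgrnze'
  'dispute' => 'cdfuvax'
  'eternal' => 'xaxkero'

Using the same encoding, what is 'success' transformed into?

This is an affine cipher: with a=0,…,z=25, each position x becomes (21x+17) mod 26.
For success: s(18)→21·18+17≡5=f; u(20)→21·20+17≡21=v; c(2)→21·2+17≡7=h; c(2)→21·2+17≡7=h; e(4)→21·4+17≡23=x; s(18)→21·18+17≡5=f; s(18)→21·18+17≡5=f (all mod 26).

fvhhxff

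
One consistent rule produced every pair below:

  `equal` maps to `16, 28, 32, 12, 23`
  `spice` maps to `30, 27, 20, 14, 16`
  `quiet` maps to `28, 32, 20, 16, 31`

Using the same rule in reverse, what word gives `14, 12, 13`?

cab

e is letter #5 and maps to 16: an offset of 11. Each letter is replaced by its alphabet position (a=1..z=26) + 11.
Reversing it on 14, 12, 13: 14→(14−11)÷1=3=c, 12→(12−11)÷1=1=a, 13→(13−11)÷1=2=b.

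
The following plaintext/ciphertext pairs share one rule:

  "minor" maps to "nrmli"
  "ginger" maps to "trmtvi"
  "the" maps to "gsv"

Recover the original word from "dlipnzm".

workman

Each pair mirrors across the alphabet (m↔n, i↔r, n↔m): positions sum to 25. Letters are reflected about the middle of the alphabet (position → 25−position): Atbash.
Decoding dlipnzm: d↔w, l↔o, i↔r, p↔k, n↔m, z↔a, m↔n.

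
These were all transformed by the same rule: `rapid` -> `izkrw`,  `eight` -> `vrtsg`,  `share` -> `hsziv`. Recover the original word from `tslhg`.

ghost

Each pair mirrors across the alphabet (r↔i, a↔z, p↔k): positions sum to 25. This is the alphabet-reversal cipher (Atbash): a becomes z, b becomes y, etc.
Decoding tslhg: t↔g, s↔h, l↔o, h↔s, g↔t.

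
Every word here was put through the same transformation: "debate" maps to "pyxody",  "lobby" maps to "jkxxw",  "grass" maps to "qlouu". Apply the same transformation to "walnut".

eojbmd

d(3)→p(15) and e(4)→y(24) fit y≡9x+14 (mod 26); the inverse of 9 mod 26 is 3. Each letter's alphabet position (a=0..z=25) is mapped through 9·x+14 mod 26 — an affine cipher.
Applying it to walnut: w(22)→9·22+14≡4=e; a(0)→9·0+14≡14=o; l(11)→9·11+14≡9=j; n(13)→9·13+14≡1=b; u(20)→9·20+14≡12=m; t(19)→9·19+14≡3=d (all mod 26).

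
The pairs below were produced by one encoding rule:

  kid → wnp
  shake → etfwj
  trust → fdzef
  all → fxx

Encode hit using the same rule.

tnf

The shift depends on letter class: consonant k→w is +12, but vowel i→n is +5. Two shifts are in play — +5 for a/e/i/o/u, +12 for every other letter.
On hit: h(cons)+12=t, i(vowel)+5=n, t(cons)+12=f.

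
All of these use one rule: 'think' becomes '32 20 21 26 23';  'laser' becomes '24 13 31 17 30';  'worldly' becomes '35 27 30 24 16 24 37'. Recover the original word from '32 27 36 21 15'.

toxic

t is letter #20 and maps to 32: an offset of 12. Letters become their 1-based position plus 12 (so a→13, b→14, …).
Reversing it on 32 27 36 21 15: 32→(32−12)÷1=20=t, 27→(27−12)÷1=15=o, 36→(36−12)÷1=24=x, 21→(21−12)÷1=9=i, 15→(15−12)÷1=3=c.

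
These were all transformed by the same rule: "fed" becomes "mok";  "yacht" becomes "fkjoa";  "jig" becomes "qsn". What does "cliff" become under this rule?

jssmm

The shift depends on letter class: consonant f→m is +7, but vowel e→o is +10. The rule splits by letter class: vowels +10, consonants +7.
On cliff: c(cons)+7=j, l(cons)+7=s, i(vowel)+10=s, f(cons)+7=m, f(cons)+7=m.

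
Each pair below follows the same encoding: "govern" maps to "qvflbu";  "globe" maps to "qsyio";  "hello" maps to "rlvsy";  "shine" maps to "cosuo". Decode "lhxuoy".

banner

Shifts by position in govern: pos 0: g→q (+10), pos 1: o→v (+7), pos 2: v→f (+10), pos 3: e→l (+7) — repeating every 2. A repeating key of period 2 is used — shifts +10, +7 over and over.
Undoing it on lhxuoy: l−10=b, h−7=a, x−10=n, u−7=n, o−10=e, y−7=r.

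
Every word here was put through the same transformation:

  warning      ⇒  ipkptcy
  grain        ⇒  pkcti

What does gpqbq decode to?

The output letters match the input read backwards, each shifted +2: warning reversed is gninraw. Two steps: reverse the string, then apply a Caesar shift of +2.
Decoding gpqbq: shift back: g−2=e, p−2=n, q−2=o, b−2=z, q−2=o → enozo; then reverse → ozone.

ozone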